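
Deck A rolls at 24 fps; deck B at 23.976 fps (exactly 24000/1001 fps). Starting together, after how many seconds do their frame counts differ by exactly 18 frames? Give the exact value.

The gap grows by |24000/1001 − 24| = 24/1001 frames per second.
Time for a 18-frame gap: 18 ÷ (24/1001) = 750.75 s.

750.75 seconds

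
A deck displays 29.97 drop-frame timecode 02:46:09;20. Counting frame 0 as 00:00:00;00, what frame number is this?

298790

As if non-drop at 30 labels/s: (2 × 3600 + 46 × 60 + 9) × 30 + 20 = 299090.
Minute boundaries passed: 166; those not divisible by 10: 166 − 16 = 150; dropped labels = 2 × 150 = 300.
Actual frame index = 299090 − 300 = 298790.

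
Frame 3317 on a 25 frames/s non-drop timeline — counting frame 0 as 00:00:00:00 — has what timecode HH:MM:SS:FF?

00:02:12:17

3317 ÷ 25 = 132 full seconds, remainder 17 frames.
132 s = 0 h 2 min 12 s.
Timecode: 00:02:12:17.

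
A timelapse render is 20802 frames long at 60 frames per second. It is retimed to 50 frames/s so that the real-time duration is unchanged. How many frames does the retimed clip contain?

17335 frames

Target frames = source frames × (target rate / source rate) = 20802 × (50)/(60) = 20802 × 5/6 = 17335.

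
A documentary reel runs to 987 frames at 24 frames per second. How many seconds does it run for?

Running time = 987 / (24) = 41.125 s.

41.125 seconds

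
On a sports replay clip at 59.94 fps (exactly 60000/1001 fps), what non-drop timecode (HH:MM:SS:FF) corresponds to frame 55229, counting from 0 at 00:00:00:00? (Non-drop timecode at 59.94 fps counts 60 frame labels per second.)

55229 ÷ 60 = 920 full seconds, remainder 29 frames.
920 s = 0 h 15 min 20 s.
Timecode: 00:15:20:29.

00:15:20:29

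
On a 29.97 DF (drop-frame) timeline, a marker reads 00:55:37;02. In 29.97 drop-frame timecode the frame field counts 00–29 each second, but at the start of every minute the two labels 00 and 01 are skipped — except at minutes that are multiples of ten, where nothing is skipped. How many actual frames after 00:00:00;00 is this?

Complete 10-minute blocks: 5, each 17982 frames → 89910.
Remaining 5 whole minutes in the current block: 1800 + 4 × 1798 = 8992 frames.
Within the current minute: 37 × 30 + 2 − 2 = 1110 (labels ;00/;01 skipped at this minute). Total = 89910 + 8992 + 1110 = 100012.

100012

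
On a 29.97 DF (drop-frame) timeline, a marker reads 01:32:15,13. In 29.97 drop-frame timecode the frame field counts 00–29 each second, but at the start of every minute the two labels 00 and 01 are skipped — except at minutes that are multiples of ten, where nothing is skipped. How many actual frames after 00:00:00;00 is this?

As if non-drop at 30 labels/s: (1 × 3600 + 32 × 60 + 15) × 30 + 13 = 166063.
Minute boundaries passed: 92; those not divisible by 10: 92 − 9 = 83; dropped labels = 2 × 83 = 166.
Actual frame index = 166063 − 166 = 165897.

165897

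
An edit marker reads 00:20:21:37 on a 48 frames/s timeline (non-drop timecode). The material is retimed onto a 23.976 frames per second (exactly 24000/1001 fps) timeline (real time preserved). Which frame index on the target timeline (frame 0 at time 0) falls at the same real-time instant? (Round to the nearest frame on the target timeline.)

Source frame index: (0×3600 + 20×60 + 21) × 48 + 37 = 58645.
Real time: 58645 / (48) = 58645/48 s.
Target frame: (58645/48) × (24000/1001) = 29322500/1001 ≈ 29293.207 → 29293.

frame 29293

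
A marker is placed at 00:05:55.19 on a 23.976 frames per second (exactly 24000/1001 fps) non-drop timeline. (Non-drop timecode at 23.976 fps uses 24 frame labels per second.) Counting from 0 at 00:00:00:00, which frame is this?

frame 8539

Total seconds to the label: (0 × 3600 + 5 × 60 + 55) = 355.
Frame index = 355 × 24 + 19 = 8539.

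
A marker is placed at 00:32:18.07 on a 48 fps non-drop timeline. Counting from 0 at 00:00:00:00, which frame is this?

93031

Total seconds to the label: (0 × 3600 + 32 × 60 + 18) = 1938.
Frame index = 1938 × 48 + 7 = 93031.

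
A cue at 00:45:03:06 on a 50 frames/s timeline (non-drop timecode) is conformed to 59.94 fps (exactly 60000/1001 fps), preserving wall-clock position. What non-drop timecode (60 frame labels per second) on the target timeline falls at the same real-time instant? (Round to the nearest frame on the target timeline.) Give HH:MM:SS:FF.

Source frame index: (0×3600 + 45×60 + 3) × 50 + 6 = 135156.
Real time: 135156 / (50) = 67578/25 s.
Target frame: (67578/25) × (60000/1001) = 23169600/143 ≈ 162025.175 → 162025.
At 60 labels/s: frame 162025 → 00:45:00:25.

00:45:00:25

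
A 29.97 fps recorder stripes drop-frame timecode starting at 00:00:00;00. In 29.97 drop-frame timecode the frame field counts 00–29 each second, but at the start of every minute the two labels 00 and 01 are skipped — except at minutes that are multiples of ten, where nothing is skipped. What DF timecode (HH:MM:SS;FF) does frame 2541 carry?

Each 10-minute DF block holds 10 × 60 × 30 − 9 × 2 = 17982 frames. 2541 ÷ 17982 → 0 full blocks, remainder 2541.
Within the partial block the first minute is 1800 frames and each further minute 1798, so 1 further minute boundary passed. Total skipped labels = 18 × 0 + 2 × 1 = 2.
Non-drop label index = 2541 + 2 = 2543; at 30 labels/s that is 00:01:24:23, i.e. DF 00:01:24;23.

00:01:24;23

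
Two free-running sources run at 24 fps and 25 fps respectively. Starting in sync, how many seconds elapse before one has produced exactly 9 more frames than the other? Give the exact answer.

9 seconds

The gap grows by |25 − 24| = 1 frame per second.
Time for a 9-frame gap: 9 ÷ (1) = 9 s.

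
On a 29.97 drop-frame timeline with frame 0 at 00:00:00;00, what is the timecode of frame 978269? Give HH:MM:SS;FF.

09:04:01;19

Ten DF minutes hold 17982 frames, so frame 978269 lies in block 54 (frames 971028–989009) with 7241 frames into that block.
The block's first minute is 1800 frames and the rest 1798 each; 7241 frames reaches minute 4, so 54 × 18 + 4 × 2 = 980 labels have been skipped so far.
Adding those back, label number 978269 + 980 = 979249 at 30 labels/s is 32641 s + 19 f = 9 h 4 min 1 s frame 19, i.e. 09:04:01;19.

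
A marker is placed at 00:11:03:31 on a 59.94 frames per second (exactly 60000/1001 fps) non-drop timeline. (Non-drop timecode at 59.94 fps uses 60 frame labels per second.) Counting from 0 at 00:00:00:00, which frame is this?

Total seconds to the label: (0 × 3600 + 11 × 60 + 3) = 663.
Frame index = 663 × 60 + 31 = 39811.

frame 39811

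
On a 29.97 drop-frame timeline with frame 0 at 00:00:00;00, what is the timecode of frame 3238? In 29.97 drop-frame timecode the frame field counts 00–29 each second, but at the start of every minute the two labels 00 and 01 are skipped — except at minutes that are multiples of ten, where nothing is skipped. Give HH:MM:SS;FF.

Ten DF minutes hold 17982 frames, so frame 3238 lies in block 0 (frames 0–17981) with 3238 frames into that block.
The block's first minute is 1800 frames and the rest 1798 each; 3238 frames reaches minute 1, so 0 × 18 + 1 × 2 = 2 labels have been skipped so far.
Adding those back, label number 3238 + 2 = 3240 at 30 labels/s is 108 s + 0 f = 0 h 1 min 48 s frame 0, i.e. 00:01:48;00.

00:01:48;00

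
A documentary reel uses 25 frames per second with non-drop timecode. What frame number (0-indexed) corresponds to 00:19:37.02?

29427

Total seconds to the label: (0 × 3600 + 19 × 60 + 37) = 1177.
Frame index = 1177 × 25 + 2 = 29427.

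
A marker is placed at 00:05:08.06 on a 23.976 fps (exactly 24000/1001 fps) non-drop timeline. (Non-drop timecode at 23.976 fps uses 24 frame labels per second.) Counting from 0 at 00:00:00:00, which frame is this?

Total seconds to the label: (0 × 3600 + 5 × 60 + 8) = 308.
Frame index = 308 × 24 + 6 = 7398.

7398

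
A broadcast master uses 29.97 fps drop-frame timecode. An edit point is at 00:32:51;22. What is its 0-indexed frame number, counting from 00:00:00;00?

59094

Complete 10-minute blocks: 3, each 17982 frames → 53946.
Remaining 2 whole minutes in the current block: 1800 + 1 × 1798 = 3598 frames.
Within the current minute: 51 × 30 + 22 − 2 = 1550 (labels ;00/;01 skipped at this minute). Total = 53946 + 3598 + 1550 = 59094.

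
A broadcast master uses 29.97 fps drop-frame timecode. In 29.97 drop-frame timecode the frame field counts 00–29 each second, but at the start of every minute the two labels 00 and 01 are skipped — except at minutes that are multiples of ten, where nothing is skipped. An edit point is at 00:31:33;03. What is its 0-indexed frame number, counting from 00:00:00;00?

As if non-drop at 30 labels/s: (0 × 3600 + 31 × 60 + 33) × 30 + 3 = 56793.
Minute boundaries passed: 31; those not divisible by 10: 31 − 3 = 28; dropped labels = 2 × 28 = 56.
Actual frame index = 56793 − 56 = 56737.

56737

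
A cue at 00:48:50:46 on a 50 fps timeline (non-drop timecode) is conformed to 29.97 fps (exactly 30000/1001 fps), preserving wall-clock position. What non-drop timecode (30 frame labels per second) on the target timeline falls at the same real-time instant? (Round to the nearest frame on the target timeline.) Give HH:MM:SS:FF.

Source frame index: (0×3600 + 48×60 + 50) × 50 + 46 = 146546.
Real time: 146546 / (50) = 73273/25 s.
Target frame: (73273/25) × (30000/1001) = 87927600/1001 ≈ 87839.760 → 87840.
At 30 labels/s: frame 87840 → 00:48:48:00.

00:48:48:00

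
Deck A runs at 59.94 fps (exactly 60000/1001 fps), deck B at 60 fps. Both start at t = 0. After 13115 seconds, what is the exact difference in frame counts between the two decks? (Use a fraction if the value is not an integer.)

A emits 60000/1001 × 13115 = 786900000/1001 frames; B emits 60 × 13115 = 786900.
Difference = 786900/1001 frames (≈ 786.1139); B is ahead of A.

786900/1001 frames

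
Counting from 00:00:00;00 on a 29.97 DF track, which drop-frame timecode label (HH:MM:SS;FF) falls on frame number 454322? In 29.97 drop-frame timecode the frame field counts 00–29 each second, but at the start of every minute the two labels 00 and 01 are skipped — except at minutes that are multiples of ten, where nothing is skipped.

Ten DF minutes hold 17982 frames, so frame 454322 lies in block 25 (frames 449550–467531) with 4772 frames into that block.
The block's first minute is 1800 frames and the rest 1798 each; 4772 frames reaches minute 2, so 25 × 18 + 2 × 2 = 454 labels have been skipped so far.
Adding those back, label number 454322 + 454 = 454776 at 30 labels/s is 15159 s + 6 f = 4 h 12 min 39 s frame 6, i.e. 04:12:39;06.

04:12:39;06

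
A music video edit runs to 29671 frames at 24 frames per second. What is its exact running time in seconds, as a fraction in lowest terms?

29671/24 seconds

Running time = 29671 ÷ (24) = 29671 × 1/24 = 29671/24 s.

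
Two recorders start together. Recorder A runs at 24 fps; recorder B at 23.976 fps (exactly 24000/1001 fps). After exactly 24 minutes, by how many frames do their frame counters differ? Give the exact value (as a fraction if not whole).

24 min = 1440 s.
A emits 24 × 1440 = 34560 frames; B emits 24000/1001 × 1440 = 34560000/1001.
Difference = 34560/1001 frames (≈ 34.5255); B is behind A.

34560/1001 frames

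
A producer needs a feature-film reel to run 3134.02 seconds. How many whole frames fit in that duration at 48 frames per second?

150432 frames

Frames = 3134.02 × 48 = 3760824/25 ≈ 150432.9600.
Complete frames: 150432.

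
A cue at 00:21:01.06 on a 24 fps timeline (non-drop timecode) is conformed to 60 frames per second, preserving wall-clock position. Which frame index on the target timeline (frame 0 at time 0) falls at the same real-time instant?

frame 75675

Source frame index: (0×3600 + 21×60 + 1) × 24 + 6 = 30270.
Real time: 30270 / (24) = 5045/4 s.
Target frame: (5045/4) × (60) = 75675.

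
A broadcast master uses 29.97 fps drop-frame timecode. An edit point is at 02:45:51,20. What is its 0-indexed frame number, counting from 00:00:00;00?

As if non-drop at 30 labels/s: (2 × 3600 + 45 × 60 + 51) × 30 + 20 = 298550.
Minute boundaries passed: 165; those not divisible by 10: 165 − 16 = 149; dropped labels = 2 × 149 = 298.
Actual frame index = 298550 − 298 = 298252.

298252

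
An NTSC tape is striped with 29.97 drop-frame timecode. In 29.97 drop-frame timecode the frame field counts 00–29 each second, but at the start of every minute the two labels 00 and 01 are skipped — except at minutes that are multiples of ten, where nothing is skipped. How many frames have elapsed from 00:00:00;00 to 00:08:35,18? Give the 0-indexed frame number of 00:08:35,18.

15452

Complete 10-minute blocks: 0, each 17982 frames → 0.
Remaining 8 whole minutes in the current block: 1800 + 7 × 1798 = 14386 frames.
Within the current minute: 35 × 30 + 18 − 2 = 1066 (labels ;00/;01 skipped at this minute). Total = 0 + 14386 + 1066 = 15452.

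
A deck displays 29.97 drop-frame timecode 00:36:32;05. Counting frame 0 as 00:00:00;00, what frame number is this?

As if non-drop at 30 labels/s: (0 × 3600 + 36 × 60 + 32) × 30 + 5 = 65765.
Minute boundaries passed: 36; those not divisible by 10: 36 − 3 = 33; dropped labels = 2 × 33 = 66.
Actual frame index = 65765 − 66 = 65699.

65699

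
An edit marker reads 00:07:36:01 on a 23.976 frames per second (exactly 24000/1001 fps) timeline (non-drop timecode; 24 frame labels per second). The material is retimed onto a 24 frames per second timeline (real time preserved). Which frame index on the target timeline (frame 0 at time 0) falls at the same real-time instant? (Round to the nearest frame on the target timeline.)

frame 10956

Source frame index: (0×3600 + 7×60 + 36) × 24 + 1 = 10945.
Real time: 10945 / (24000/1001) = 2191189/4800 s.
Target frame: (2191189/4800) × (24) = 2191189/200 ≈ 10955.945 → 10956.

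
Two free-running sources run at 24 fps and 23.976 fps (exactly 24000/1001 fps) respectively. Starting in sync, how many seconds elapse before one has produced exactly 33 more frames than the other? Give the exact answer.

The gap grows by |24000/1001 − 24| = 24/1001 frames per second.
Time for a 33-frame gap: 33 ÷ (24/1001) = 1376.375 s.

1376.375 seconds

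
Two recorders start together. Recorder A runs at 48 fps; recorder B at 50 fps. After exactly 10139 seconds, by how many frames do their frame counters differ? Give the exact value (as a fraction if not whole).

20278 frames

A emits 48 × 10139 = 486672 frames; B emits 50 × 10139 = 506950.
Difference = 20278 frames; B is ahead of A.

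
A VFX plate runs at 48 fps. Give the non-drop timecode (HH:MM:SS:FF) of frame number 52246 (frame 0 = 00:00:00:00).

00:18:08:22

52246 ÷ 48 = 1088 full seconds, remainder 22 frames.
1088 s = 0 h 18 min 8 s.
Timecode: 00:18:08:22.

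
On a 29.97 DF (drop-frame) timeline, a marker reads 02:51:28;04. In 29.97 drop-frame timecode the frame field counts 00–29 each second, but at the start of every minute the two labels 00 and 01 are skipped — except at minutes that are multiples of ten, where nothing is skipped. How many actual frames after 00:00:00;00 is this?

308336

As if non-drop at 30 labels/s: (2 × 3600 + 51 × 60 + 28) × 30 + 4 = 308644.
Minute boundaries passed: 171; those not divisible by 10: 171 − 17 = 154; dropped labels = 2 × 154 = 308.
Actual frame index = 308644 − 308 = 308336.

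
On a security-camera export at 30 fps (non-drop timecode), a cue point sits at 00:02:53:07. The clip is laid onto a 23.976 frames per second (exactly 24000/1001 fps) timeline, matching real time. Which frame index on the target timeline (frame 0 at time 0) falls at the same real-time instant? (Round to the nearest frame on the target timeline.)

Source frame index: (0×3600 + 2×60 + 53) × 30 + 7 = 5197.
Real time: 5197 / (30) = 5197/30 s.
Target frame: (5197/30) × (24000/1001) = 4157600/1001 ≈ 4153.447 → 4153.

frame 4153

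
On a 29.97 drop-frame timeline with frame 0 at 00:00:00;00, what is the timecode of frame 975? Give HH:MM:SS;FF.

00:00:32;15

Each 10-minute DF block holds 10 × 60 × 30 − 9 × 2 = 17982 frames. 975 ÷ 17982 → 0 full blocks, remainder 975.
Within the partial block the first minute is 1800 frames and each further minute 1798, so 0 further minute boundaries passed. Total skipped labels = 18 × 0 + 2 × 0 = 0.
Non-drop label index = 975 + 0 = 975; at 30 labels/s that is 00:00:32:15, i.e. DF 00:00:32;15.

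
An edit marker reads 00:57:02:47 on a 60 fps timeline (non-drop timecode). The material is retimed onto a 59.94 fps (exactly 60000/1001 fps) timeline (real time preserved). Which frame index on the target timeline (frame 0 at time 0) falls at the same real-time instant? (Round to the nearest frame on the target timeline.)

frame 205162

Source frame index: (0×3600 + 57×60 + 2) × 60 + 47 = 205367.
Real time: 205367 / (60) = 205367/60 s.
Target frame: (205367/60) × (60000/1001) = 205367000/1001 ≈ 205161.838 → 205162.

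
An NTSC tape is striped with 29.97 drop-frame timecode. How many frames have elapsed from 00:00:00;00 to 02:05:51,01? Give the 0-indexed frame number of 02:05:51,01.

As if non-drop at 30 labels/s: (2 × 3600 + 5 × 60 + 51) × 30 + 1 = 226531.
Minute boundaries passed: 125; those not divisible by 10: 125 − 12 = 113; dropped labels = 2 × 113 = 226.
Actual frame index = 226531 − 226 = 226305.

226305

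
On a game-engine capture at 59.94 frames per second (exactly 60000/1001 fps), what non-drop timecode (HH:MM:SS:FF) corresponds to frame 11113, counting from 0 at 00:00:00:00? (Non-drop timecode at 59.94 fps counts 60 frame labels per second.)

11113 ÷ 60 = 185 full seconds, remainder 13 frames.
185 s = 0 h 3 min 5 s.
Timecode: 00:03:05:13.

00:03:05:13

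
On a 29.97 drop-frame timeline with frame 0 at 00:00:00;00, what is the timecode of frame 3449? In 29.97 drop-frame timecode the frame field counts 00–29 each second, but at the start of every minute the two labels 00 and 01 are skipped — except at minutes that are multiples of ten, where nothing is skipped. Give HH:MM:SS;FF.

00:01:55;01

Each 10-minute DF block holds 10 × 60 × 30 − 9 × 2 = 17982 frames. 3449 ÷ 17982 → 0 full blocks, remainder 3449.
Within the partial block the first minute is 1800 frames and each further minute 1798, so 1 further minute boundary passed. Total skipped labels = 18 × 0 + 2 × 1 = 2.
Non-drop label index = 3449 + 2 = 3451; at 30 labels/s that is 00:01:55:01, i.e. DF 00:01:55;01.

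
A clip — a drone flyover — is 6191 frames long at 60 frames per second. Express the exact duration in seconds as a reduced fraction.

6191/60 seconds

Running time = 6191 ÷ (60) = 6191 × 1/60 = 6191/60 s.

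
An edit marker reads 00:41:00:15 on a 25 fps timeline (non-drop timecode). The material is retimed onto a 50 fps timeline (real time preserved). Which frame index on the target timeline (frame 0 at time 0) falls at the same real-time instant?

Source frame index: (0×3600 + 41×60 + 0) × 25 + 15 = 61515.
Real time: 61515 / (25) = 12303/5 s.
Target frame: (12303/5) × (50) = 123030.

frame 123030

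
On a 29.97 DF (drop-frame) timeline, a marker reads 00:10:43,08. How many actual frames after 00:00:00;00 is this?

As if non-drop at 30 labels/s: (0 × 3600 + 10 × 60 + 43) × 30 + 8 = 19298.
Minute boundaries passed: 10; those not divisible by 10: 10 − 1 = 9; dropped labels = 2 × 9 = 18.
Actual frame index = 19298 − 18 = 19280.

19280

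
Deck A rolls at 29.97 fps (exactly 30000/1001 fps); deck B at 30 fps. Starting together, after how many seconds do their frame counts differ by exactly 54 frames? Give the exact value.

The gap grows by |30 − 30000/1001| = 30/1001 frames per second.
Time for a 54-frame gap: 54 ÷ (30/1001) = 1801.8 s.

1801.8 seconds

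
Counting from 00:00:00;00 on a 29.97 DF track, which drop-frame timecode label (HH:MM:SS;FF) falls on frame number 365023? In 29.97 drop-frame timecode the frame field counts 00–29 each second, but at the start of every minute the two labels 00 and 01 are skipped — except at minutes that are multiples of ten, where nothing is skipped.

03:22:59;17

Each 10-minute DF block holds 10 × 60 × 30 − 9 × 2 = 17982 frames. 365023 ÷ 17982 → 20 full blocks, remainder 5383.
Within the partial block the first minute is 1800 frames and each further minute 1798, so 2 further minute boundaries passed. Total skipped labels = 18 × 20 + 2 × 2 = 364.
Non-drop label index = 365023 + 364 = 365387; at 30 labels/s that is 03:22:59:17, i.e. DF 03:22:59;17.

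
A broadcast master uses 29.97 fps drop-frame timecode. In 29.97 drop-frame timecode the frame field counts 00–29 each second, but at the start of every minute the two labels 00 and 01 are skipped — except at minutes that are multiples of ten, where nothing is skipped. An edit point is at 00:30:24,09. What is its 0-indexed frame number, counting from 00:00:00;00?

54675

As if non-drop at 30 labels/s: (0 × 3600 + 30 × 60 + 24) × 30 + 9 = 54729.
Minute boundaries passed: 30; those not divisible by 10: 30 − 3 = 27; dropped labels = 2 × 27 = 54.
Actual frame index = 54729 − 54 = 54675.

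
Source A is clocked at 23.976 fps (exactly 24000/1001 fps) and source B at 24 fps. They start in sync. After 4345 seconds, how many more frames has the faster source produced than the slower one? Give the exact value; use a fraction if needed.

9480/91 frames

A emits 24000/1001 × 4345 = 9480000/91 frames; B emits 24 × 4345 = 104280.
Difference = 9480/91 frames (≈ 104.1758); B is ahead of A.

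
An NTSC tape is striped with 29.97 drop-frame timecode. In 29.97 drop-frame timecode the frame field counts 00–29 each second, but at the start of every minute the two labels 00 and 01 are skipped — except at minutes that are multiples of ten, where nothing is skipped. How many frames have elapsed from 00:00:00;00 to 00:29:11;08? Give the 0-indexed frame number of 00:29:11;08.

52484

As if non-drop at 30 labels/s: (0 × 3600 + 29 × 60 + 11) × 30 + 8 = 52538.
Minute boundaries passed: 29; those not divisible by 10: 29 − 2 = 27; dropped labels = 2 × 27 = 54.
Actual frame index = 52538 − 54 = 52484.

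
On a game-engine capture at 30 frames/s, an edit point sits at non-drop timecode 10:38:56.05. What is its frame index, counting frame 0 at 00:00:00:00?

1150085

Total seconds to the label: (10 × 3600 + 38 × 60 + 56) = 38336.
Frame index = 38336 × 30 + 5 = 1150085.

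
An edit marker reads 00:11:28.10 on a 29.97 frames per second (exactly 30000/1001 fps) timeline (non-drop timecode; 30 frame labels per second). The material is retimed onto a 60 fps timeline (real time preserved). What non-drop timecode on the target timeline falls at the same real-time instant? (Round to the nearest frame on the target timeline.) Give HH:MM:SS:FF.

00:11:29:01

Source frame index: (0×3600 + 11×60 + 28) × 30 + 10 = 20650.
Real time: 20650 / (30000/1001) = 413413/600 s.
Target frame: (413413/600) × (60) = 413413/10 ≈ 41341.300 → 41341.
At 60 labels/s: frame 41341 → 00:11:29:01.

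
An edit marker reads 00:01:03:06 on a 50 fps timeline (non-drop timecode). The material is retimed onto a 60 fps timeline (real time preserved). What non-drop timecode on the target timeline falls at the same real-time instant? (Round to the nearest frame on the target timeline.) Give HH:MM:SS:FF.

Source frame index: (0×3600 + 1×60 + 3) × 50 + 6 = 3156.
Real time: 3156 / (50) = 1578/25 s.
Target frame: (1578/25) × (60) = 18936/5 ≈ 3787.200 → 3787.
At 60 labels/s: frame 3787 → 00:01:03:07.

00:01:03:07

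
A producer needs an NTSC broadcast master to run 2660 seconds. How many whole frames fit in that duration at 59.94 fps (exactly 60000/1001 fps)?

Frames = 2660 × 60000/1001 = 22800000/143 ≈ 159440.5594.
Complete frames: 159440.

159440 frames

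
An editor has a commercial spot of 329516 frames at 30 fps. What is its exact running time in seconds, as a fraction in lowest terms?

164758/15 seconds

Running time = 329516 ÷ (30) = 329516 × 1/30 = 164758/15 s.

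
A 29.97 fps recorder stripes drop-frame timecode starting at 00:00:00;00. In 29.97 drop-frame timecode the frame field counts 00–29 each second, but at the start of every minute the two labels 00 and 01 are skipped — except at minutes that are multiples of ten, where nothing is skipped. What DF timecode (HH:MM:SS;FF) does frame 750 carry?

00:00:25;00

Ten DF minutes hold 17982 frames, so frame 750 lies in block 0 (frames 0–17981) with 750 frames into that block.
The block's first minute is 1800 frames and the rest 1798 each; 750 frames reaches minute 0, so 0 × 18 + 0 × 2 = 0 labels have been skipped so far.
Adding those back, label number 750 + 0 = 750 at 30 labels/s is 25 s + 0 f = 0 h 0 min 25 s frame 0, i.e. 00:00:25;00.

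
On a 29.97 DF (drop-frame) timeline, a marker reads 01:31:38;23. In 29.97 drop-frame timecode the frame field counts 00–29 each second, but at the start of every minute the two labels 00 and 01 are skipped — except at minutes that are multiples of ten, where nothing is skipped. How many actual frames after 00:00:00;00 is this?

Complete 10-minute blocks: 9, each 17982 frames → 161838.
Remaining 1 whole minute in the current block: 1800 + 0 × 1798 = 1800 frames.
Within the current minute: 38 × 30 + 23 − 2 = 1161 (labels ;00/;01 skipped at this minute). Total = 161838 + 1800 + 1161 = 164799.

164799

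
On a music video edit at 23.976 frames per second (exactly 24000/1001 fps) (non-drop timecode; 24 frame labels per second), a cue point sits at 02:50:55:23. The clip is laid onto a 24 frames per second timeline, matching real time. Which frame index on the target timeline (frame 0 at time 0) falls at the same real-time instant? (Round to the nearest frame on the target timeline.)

frame 246389

Source frame index: (2×3600 + 50×60 + 55) × 24 + 23 = 246143.
Real time: 246143 / (24000/1001) = 246389143/24000 s.
Target frame: (246389143/24000) × (24) = 246389143/1000 ≈ 246389.143 → 246389.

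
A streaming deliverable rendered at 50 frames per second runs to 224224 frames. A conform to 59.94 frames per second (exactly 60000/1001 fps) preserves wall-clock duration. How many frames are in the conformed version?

268800 frames

Target frames = source frames × (target rate / source rate) = 224224 × (60000/1001)/(50) = 224224 × 1200/1001 = 268800.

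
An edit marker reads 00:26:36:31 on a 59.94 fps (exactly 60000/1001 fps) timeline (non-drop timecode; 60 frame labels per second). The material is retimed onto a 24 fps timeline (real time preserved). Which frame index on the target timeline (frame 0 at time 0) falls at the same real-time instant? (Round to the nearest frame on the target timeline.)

frame 38355

Source frame index: (0×3600 + 26×60 + 36) × 60 + 31 = 95791.
Real time: 95791 / (60000/1001) = 95886791/60000 s.
Target frame: (95886791/60000) × (24) = 95886791/2500 ≈ 38354.716 → 38355.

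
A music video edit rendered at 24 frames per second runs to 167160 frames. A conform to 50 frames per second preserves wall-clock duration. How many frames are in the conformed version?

348250 frames

Target frames = source frames × (target rate / source rate) = 167160 × (50)/(24) = 167160 × 25/12 = 348250.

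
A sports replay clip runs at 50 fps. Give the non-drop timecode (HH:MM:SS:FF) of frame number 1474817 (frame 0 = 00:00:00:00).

08:11:36:17

1474817 ÷ 50 = 29496 full seconds, remainder 17 frames.
29496 s = 8 h 11 min 36 s.
Timecode: 08:11:36:17.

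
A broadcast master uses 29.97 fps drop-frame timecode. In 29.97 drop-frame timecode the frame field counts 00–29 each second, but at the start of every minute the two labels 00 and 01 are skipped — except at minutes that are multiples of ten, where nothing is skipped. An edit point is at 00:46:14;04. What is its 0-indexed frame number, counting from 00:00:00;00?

As if non-drop at 30 labels/s: (0 × 3600 + 46 × 60 + 14) × 30 + 4 = 83224.
Minute boundaries passed: 46; those not divisible by 10: 46 − 4 = 42; dropped labels = 2 × 42 = 84.
Actual frame index = 83224 − 84 = 83140.

83140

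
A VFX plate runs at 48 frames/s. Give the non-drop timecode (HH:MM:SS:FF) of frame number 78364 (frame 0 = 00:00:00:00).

78364 ÷ 48 = 1632 full seconds, remainder 28 frames.
1632 s = 0 h 27 min 12 s.
Timecode: 00:27:12:28.

00:27:12:28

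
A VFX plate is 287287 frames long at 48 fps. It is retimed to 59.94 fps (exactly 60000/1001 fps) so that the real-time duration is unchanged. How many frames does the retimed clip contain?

Target frames = source frames × (target rate / source rate) = 287287 × (60000/1001)/(48) = 287287 × 1250/1001 = 358750.

358750 frames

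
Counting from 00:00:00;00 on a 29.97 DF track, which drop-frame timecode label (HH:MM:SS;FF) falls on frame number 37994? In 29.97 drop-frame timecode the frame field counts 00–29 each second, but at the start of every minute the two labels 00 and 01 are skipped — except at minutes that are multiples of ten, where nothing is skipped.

00:21:07;22

Ten DF minutes hold 17982 frames, so frame 37994 lies in block 2 (frames 35964–53945) with 2030 frames into that block.
The block's first minute is 1800 frames and the rest 1798 each; 2030 frames reaches minute 1, so 2 × 18 + 1 × 2 = 38 labels have been skipped so far.
Adding those back, label number 37994 + 38 = 38032 at 30 labels/s is 1267 s + 22 f = 0 h 21 min 7 s frame 22, i.e. 00:21:07;22.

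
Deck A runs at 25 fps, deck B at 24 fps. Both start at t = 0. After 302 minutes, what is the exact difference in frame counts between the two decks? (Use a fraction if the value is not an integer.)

302 min = 18120 s.
A emits 25 × 18120 = 453000 frames; B emits 24 × 18120 = 434880.
Difference = 18120 frames; B is behind A.

18120 frames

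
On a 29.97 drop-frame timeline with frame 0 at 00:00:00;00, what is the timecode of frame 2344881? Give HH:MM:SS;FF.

21:44:00;29

Ten DF minutes hold 17982 frames, so frame 2344881 lies in block 130 (frames 2337660–2355641) with 7221 frames into that block.
The block's first minute is 1800 frames and the rest 1798 each; 7221 frames reaches minute 4, so 130 × 18 + 4 × 2 = 2348 labels have been skipped so far.
Adding those back, label number 2344881 + 2348 = 2347229 at 30 labels/s is 78240 s + 29 f = 21 h 44 min 0 s frame 29, i.e. 21:44:00;29.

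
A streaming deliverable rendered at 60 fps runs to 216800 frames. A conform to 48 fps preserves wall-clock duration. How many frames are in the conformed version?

Frames at target rate = 216800 × (48) / (60) = 173440.

173440 frames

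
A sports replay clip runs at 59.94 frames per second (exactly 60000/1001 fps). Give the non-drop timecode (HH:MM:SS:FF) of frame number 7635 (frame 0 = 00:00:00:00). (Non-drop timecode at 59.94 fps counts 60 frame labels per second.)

7635 ÷ 60 = 127 full seconds, remainder 15 frames.
127 s = 0 h 2 min 7 s.
Timecode: 00:02:07:15.

00:02:07:15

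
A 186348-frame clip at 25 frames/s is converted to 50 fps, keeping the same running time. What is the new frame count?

Target frames = source frames × (target rate / source rate) = 186348 × (50)/(25) = 186348 × 2 = 372696.

372696 frames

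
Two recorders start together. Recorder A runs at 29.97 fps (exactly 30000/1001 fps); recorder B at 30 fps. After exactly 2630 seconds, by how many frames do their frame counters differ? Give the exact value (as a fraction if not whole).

A emits 30000/1001 × 2630 = 78900000/1001 frames; B emits 30 × 2630 = 78900.
Difference = 78900/1001 frames (≈ 78.8212); B is ahead of A.

78900/1001 frames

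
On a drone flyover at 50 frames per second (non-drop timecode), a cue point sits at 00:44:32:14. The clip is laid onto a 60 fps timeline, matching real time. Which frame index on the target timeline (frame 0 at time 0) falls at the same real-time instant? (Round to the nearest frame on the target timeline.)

frame 160337

Source frame index: (0×3600 + 44×60 + 32) × 50 + 14 = 133614.
Real time: 133614 / (50) = 66807/25 s.
Target frame: (66807/25) × (60) = 801684/5 ≈ 160336.800 → 160337.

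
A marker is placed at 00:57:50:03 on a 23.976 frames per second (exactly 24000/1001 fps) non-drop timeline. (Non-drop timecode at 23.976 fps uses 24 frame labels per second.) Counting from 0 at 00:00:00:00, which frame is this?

frame 83283

Total seconds to the label: (0 × 3600 + 57 × 60 + 50) = 3470.
Frame index = 3470 × 24 + 3 = 83283.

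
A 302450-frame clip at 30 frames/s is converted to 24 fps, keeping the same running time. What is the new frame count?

241960 frames

Target frames = source frames × (target rate / source rate) = 302450 × (24)/(30) = 302450 × 4/5 = 241960.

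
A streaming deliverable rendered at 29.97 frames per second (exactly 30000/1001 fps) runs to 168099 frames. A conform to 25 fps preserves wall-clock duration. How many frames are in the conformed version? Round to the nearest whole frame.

140223 frames

Frames at target rate = 168099 × (25) / (30000/1001) = 56089033/400 ≈ 140222.582.
Nearest whole frame: 140223.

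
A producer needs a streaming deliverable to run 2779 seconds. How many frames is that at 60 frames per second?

166740 frames

Frames = 2779 × 60 = 166740.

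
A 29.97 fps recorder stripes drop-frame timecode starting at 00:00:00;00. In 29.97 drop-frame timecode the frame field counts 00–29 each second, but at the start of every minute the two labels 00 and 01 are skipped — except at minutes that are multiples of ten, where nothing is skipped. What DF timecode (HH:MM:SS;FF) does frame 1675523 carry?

Ten DF minutes hold 17982 frames, so frame 1675523 lies in block 93 (frames 1672326–1690307) with 3197 frames into that block.
The block's first minute is 1800 frames and the rest 1798 each; 3197 frames reaches minute 1, so 93 × 18 + 1 × 2 = 1676 labels have been skipped so far.
Adding those back, label number 1675523 + 1676 = 1677199 at 30 labels/s is 55906 s + 19 f = 15 h 31 min 46 s frame 19, i.e. 15:31:46;19.

15:31:46;19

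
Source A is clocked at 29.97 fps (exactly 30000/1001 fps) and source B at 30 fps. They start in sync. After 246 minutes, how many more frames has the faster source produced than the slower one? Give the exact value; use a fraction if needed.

442800/1001 frames

246 min = 14760 s.
A emits 30000/1001 × 14760 = 442800000/1001 frames; B emits 30 × 14760 = 442800.
Difference = 442800/1001 frames (≈ 442.3576); B is ahead of A.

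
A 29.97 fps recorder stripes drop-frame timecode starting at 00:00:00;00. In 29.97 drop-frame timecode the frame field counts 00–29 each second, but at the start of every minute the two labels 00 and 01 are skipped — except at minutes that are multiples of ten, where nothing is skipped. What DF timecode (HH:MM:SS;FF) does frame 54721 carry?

Each 10-minute DF block holds 10 × 60 × 30 − 9 × 2 = 17982 frames. 54721 ÷ 17982 → 3 full blocks, remainder 775.
Within the partial block the first minute is 1800 frames and each further minute 1798, so 0 further minute boundaries passed. Total skipped labels = 18 × 3 + 2 × 0 = 54.
Non-drop label index = 54721 + 54 = 54775; at 30 labels/s that is 00:30:25:25, i.e. DF 00:30:25;25.

00:30:25;25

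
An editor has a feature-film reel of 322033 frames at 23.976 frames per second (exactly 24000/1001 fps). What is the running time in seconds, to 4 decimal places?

13431.4597 seconds

Running time = 322033 × 1001/24000 = 322355033/24000 s ≈ 13431.4597 s.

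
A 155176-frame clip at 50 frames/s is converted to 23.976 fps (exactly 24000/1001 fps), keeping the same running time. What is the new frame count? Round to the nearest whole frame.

74410 frames

Frames at target rate = 155176 × (24000/1001) / (50) = 10640640/143 ≈ 74410.070.
Nearest whole frame: 74410.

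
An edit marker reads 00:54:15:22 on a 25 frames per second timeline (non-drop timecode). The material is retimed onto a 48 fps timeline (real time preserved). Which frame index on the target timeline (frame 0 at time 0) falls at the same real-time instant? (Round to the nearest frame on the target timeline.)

frame 156282

Source frame index: (0×3600 + 54×60 + 15) × 25 + 22 = 81397.
Real time: 81397 / (25) = 81397/25 s.
Target frame: (81397/25) × (48) = 3907056/25 ≈ 156282.240 → 156282.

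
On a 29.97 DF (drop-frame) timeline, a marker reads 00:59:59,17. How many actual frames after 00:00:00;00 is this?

107879

Complete 10-minute blocks: 5, each 17982 frames → 89910.
Remaining 9 whole minutes in the current block: 1800 + 8 × 1798 = 16184 frames.
Within the current minute: 59 × 30 + 17 − 2 = 1785 (labels ;00/;01 skipped at this minute). Total = 89910 + 16184 + 1785 = 107879.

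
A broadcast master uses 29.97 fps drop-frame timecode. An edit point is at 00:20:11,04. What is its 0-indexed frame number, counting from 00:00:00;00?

36298

As if non-drop at 30 labels/s: (0 × 3600 + 20 × 60 + 11) × 30 + 4 = 36334.
Minute boundaries passed: 20; those not divisible by 10: 20 − 2 = 18; dropped labels = 2 × 18 = 36.
Actual frame index = 36334 − 36 = 36298.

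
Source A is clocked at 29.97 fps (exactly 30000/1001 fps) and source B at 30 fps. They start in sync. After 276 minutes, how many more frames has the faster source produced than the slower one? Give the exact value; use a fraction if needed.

496800/1001 frames

276 min = 16560 s.
A emits 30000/1001 × 16560 = 496800000/1001 frames; B emits 30 × 16560 = 496800.
Difference = 496800/1001 frames (≈ 496.3037); B is ahead of A.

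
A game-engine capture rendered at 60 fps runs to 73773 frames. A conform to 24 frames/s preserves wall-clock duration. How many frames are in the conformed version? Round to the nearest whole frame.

Frames at target rate = 73773 × (24) / (60) = 147546/5 ≈ 29509.200.
Nearest whole frame: 29509.

29509 frames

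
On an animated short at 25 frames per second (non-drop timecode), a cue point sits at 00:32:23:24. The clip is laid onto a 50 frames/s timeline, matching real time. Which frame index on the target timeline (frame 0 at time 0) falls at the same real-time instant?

frame 97198

Source frame index: (0×3600 + 32×60 + 23) × 25 + 24 = 48599.
Real time: 48599 / (25) = 48599/25 s.
Target frame: (48599/25) × (50) = 97198.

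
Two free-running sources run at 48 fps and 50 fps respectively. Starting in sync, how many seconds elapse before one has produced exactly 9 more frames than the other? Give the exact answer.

The gap grows by |50 − 48| = 2 frames per second.
Time for a 9-frame gap: 9 ÷ (2) = 4.5 s.

4.5 seconds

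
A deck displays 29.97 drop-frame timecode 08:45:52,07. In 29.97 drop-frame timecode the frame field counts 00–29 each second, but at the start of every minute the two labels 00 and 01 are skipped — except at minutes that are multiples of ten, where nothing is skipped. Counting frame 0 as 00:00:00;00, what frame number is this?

945621

As if non-drop at 30 labels/s: (8 × 3600 + 45 × 60 + 52) × 30 + 7 = 946567.
Minute boundaries passed: 525; those not divisible by 10: 525 − 52 = 473; dropped labels = 2 × 473 = 946.
Actual frame index = 946567 − 946 = 945621.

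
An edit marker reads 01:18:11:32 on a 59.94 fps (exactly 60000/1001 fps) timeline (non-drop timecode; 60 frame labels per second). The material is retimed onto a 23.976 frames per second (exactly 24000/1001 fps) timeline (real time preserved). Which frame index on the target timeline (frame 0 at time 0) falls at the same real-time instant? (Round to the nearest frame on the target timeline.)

frame 112597

Source frame index: (1×3600 + 18×60 + 11) × 60 + 32 = 281492.
Real time: 281492 / (60000/1001) = 70443373/15000 s.
Target frame: (70443373/15000) × (24000/1001) = 562984/5 ≈ 112596.800 → 112597.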